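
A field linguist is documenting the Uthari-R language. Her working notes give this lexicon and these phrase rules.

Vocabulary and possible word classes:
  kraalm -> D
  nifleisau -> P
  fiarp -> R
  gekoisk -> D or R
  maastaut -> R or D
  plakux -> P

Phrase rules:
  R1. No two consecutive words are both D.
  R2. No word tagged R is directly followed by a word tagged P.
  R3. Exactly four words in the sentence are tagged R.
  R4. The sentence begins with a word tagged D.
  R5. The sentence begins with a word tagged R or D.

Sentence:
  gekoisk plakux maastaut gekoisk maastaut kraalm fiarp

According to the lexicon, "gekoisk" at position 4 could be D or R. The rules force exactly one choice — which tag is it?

Candidates per position — 1:gekoisk {D,R}; 2:plakux {P}; 3:maastaut {R,D}; 4:gekoisk {D,R}; 5:maastaut {R,D}; 6:kraalm {D}; 7:fiarp {R}.
At position 1, choosing R makes rule 2 impossible to satisfy; hence D.
At position 3, choosing D makes rule 3 impossible to satisfy; hence R.
At position 4, choosing D makes rule 3 impossible to satisfy; hence R.
At position 5, choosing D makes rule 1 impossible to satisfy; hence R.
So the tagging must be: D P R R R D R.
Checking: rule 1 ok; rule 2 ok; rule 3 ok; rule 4 ok; rule 5 ok.

R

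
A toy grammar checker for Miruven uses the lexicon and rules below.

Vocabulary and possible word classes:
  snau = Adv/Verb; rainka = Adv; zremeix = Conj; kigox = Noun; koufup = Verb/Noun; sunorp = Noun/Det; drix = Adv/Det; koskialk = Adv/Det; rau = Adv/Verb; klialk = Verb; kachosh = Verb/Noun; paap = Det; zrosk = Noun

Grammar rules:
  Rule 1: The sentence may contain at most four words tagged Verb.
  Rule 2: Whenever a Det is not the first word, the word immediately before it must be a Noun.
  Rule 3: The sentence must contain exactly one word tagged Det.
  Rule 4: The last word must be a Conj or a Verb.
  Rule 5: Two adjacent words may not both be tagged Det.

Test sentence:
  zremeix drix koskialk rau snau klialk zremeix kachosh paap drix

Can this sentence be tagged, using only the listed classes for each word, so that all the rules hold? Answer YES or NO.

NO

Candidates per position — 1:zremeix {Conj}; 2:drix {Adv,Det}; 3:koskialk {Adv,Det}; 4:rau {Adv,Verb}; 5:snau {Adv,Verb}; 6:klialk {Verb}; 7:zremeix {Conj}; 8:kachosh {Verb,Noun}; 9:paap {Det}; 10:drix {Adv,Det}.
Rule 4 cannot be satisfied by any choice of tags from the lexicon.
So there is no consistent tagging.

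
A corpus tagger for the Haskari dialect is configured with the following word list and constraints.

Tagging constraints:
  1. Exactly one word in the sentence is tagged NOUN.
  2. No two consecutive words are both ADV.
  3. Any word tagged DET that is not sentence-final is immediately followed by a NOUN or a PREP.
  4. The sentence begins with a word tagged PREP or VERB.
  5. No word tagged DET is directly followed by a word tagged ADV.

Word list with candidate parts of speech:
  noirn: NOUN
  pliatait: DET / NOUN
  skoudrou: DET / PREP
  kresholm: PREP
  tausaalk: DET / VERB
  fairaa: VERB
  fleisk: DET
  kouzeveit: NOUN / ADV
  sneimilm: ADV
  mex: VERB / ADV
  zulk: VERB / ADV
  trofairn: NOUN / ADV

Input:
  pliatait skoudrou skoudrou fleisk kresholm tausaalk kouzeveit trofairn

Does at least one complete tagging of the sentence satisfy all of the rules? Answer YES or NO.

NO

Candidates per position — 1:pliatait {DET,NOUN}; 2:skoudrou {DET,PREP}; 3:skoudrou {DET,PREP}; 4:fleisk {DET}; 5:kresholm {PREP}; 6:tausaalk {DET,VERB}; 7:kouzeveit {NOUN,ADV}; 8:trofairn {NOUN,ADV}.
Rule 4 cannot be satisfied by any choice of tags from the lexicon.
So there is no consistent tagging.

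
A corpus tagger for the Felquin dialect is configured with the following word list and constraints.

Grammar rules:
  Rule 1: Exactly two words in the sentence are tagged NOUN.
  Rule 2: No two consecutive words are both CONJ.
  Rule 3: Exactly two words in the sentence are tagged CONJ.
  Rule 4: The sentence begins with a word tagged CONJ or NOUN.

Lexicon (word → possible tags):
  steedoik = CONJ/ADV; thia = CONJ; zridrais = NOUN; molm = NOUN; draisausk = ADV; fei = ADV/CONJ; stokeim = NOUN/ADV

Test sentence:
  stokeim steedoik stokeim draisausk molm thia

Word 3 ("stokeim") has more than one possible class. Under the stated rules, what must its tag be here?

Candidates per position — 1:stokeim {NOUN,ADV}; 2:steedoik {CONJ,ADV}; 3:stokeim {NOUN,ADV}; 4:draisausk {ADV}; 5:molm {NOUN}; 6:thia {CONJ}.
If word 1 were ADV, no tagging could satisfy rule 4; so word 1 is NOUN.
If word 2 were ADV, no tagging could satisfy rule 3; so word 2 is CONJ.
If word 3 were NOUN, no tagging could satisfy rule 1; so word 3 is ADV.
The only consistent sequence is: NOUN CONJ ADV ADV NOUN CONJ.
Rule-by-rule: rule 1 holds; rule 2 holds; rule 3 holds; rule 4 holds.

ADV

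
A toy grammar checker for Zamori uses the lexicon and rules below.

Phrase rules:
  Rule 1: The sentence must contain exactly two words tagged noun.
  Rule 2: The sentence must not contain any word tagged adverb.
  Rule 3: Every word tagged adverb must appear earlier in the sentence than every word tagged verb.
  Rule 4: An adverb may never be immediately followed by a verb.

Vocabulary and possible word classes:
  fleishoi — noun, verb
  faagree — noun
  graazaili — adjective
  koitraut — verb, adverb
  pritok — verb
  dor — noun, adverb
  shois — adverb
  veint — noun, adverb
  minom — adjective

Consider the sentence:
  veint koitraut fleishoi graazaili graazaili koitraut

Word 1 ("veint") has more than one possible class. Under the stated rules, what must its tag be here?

noun

Candidates per position — 1:veint {noun,adverb}; 2:koitraut {verb,adverb}; 3:fleishoi {noun,verb}; 4:graazaili {adjective}; 5:graazaili {adjective}; 6:koitraut {verb,adverb}.
Word 1 cannot be adverb — rule 1 would then fail for every completion. It is noun.
Word 2 cannot be adverb — rule 2 would then fail for every completion. It is verb.
Word 3 cannot be verb — rule 1 would then fail for every completion. It is noun.
Word 6 cannot be adverb — rule 2 would then fail for every completion. It is verb.
The only consistent sequence is: noun verb noun adjective adjective verb.
Verifying each rule — rule 1 holds; rule 2 holds; rule 3 holds; rule 4 holds.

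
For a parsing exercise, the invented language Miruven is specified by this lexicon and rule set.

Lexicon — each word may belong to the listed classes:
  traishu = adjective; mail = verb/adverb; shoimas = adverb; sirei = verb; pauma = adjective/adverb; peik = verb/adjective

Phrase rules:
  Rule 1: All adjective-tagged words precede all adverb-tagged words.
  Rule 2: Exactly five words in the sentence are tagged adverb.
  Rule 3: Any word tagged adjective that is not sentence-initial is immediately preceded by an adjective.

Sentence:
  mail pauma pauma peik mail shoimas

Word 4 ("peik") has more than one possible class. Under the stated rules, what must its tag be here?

Candidates per position — 1:mail {verb,adverb}; 2:pauma {adjective,adverb}; 3:pauma {adjective,adverb}; 4:peik {verb,adjective}; 5:mail {verb,adverb}; 6:shoimas {adverb}.
If word 1 were verb, no tagging could satisfy rule 2; so word 1 is adverb.
If word 2 were adjective, no tagging could satisfy rule 1; so word 2 is adverb.
If word 3 were adjective, no tagging could satisfy rule 1; so word 3 is adverb.
If word 4 were adjective, no tagging could satisfy rule 1; so word 4 is verb.
If word 5 were verb, no tagging could satisfy rule 2; so word 5 is adverb.
So the tagging must be: adverb adverb adverb verb adverb adverb.
Rule-by-rule: rule 1 ok; rule 2 ok; rule 3 ok.

verb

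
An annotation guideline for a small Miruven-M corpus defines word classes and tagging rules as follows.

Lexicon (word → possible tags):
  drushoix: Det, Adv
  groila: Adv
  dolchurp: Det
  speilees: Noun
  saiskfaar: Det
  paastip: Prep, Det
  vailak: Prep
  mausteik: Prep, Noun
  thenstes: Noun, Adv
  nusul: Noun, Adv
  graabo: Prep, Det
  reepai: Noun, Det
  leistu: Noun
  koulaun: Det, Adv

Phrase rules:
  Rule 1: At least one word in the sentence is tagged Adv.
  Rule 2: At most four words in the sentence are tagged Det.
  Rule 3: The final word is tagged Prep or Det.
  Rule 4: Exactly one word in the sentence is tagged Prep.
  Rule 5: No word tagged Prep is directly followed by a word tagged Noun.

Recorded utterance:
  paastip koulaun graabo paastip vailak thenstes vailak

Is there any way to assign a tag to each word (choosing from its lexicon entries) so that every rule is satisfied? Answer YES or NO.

NO

Candidates per position — 1:paastip {Prep,Det}; 2:koulaun {Det,Adv}; 3:graabo {Prep,Det}; 4:paastip {Prep,Det}; 5:vailak {Prep}; 6:thenstes {Noun,Adv}; 7:vailak {Prep}.
Rule 4 cannot be satisfied by any choice of tags from the lexicon.
So there is no consistent tagging.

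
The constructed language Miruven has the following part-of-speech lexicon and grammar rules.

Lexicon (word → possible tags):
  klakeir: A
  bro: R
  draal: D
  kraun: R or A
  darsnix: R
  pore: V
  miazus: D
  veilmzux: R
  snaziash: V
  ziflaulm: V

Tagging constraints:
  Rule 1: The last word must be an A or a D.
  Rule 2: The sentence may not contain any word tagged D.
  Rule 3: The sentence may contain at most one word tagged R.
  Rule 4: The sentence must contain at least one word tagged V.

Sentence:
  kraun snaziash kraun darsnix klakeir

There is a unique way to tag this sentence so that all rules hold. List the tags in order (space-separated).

Candidates per position — 1:kraun {R,A}; 2:snaziash {V}; 3:kraun {R,A}; 4:darsnix {R}; 5:klakeir {A}.
Position 1: R is ruled out by rule 3; that leaves A.
Position 3: R is ruled out by rule 3; that leaves A.
That leaves exactly one tagging: A V A R A.
Verifying each rule — rule 1 ✓; rule 2 ✓; rule 3 ✓; rule 4 ✓.

A V A R A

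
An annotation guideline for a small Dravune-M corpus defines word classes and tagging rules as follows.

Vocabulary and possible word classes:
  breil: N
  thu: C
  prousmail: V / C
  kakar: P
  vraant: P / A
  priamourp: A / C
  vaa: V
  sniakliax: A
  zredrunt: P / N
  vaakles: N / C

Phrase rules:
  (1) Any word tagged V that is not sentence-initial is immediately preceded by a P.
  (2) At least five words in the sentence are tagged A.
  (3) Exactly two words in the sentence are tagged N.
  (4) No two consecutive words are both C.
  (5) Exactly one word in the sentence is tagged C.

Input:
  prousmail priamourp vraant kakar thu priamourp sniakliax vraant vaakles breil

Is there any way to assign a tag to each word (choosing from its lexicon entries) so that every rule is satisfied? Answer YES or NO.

YES

Candidates per position — 1:prousmail {V,C}; 2:priamourp {A,C}; 3:vraant {P,A}; 4:kakar {P}; 5:thu {C}; 6:priamourp {A,C}; 7:sniakliax {A}; 8:vraant {P,A}; 9:vaakles {N,C}; 10:breil {N}.
One satisfying assignment: V A A P C A A A N N.
Verifying each rule — rule 1 ok; rule 2 ok; rule 3 ok; rule 4 ok; rule 5 ok.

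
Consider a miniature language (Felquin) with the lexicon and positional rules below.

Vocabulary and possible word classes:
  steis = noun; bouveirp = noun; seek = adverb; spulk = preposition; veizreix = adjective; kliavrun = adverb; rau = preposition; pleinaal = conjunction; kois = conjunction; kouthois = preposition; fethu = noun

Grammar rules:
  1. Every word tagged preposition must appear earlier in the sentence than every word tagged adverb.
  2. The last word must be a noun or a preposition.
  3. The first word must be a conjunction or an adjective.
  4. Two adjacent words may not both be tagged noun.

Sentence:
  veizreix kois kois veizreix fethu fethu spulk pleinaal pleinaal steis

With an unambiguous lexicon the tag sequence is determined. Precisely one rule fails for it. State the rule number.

Fixed tagging: adjective conjunction conjunction adjective noun noun preposition conjunction conjunction noun.
Checking each rule: R1 ok, R2 ok, R3 ok, R4 fails.
Only rule 4 fails.

4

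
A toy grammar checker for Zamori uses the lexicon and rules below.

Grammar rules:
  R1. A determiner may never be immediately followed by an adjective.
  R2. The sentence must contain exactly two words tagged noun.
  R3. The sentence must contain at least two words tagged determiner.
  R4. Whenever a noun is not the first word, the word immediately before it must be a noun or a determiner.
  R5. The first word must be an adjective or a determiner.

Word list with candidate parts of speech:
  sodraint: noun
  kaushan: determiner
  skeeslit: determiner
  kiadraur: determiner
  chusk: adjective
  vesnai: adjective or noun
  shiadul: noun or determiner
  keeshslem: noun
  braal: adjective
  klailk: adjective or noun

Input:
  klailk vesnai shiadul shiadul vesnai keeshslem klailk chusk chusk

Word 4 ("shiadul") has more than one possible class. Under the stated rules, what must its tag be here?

Candidates per position — 1:klailk {adjective,noun}; 2:vesnai {adjective,noun}; 3:shiadul {noun,determiner}; 4:shiadul {noun,determiner}; 5:vesnai {adjective,noun}; 6:keeshslem {noun}; 7:klailk {adjective,noun}; 8:chusk {adjective}; 9:chusk {adjective}.
If word 1 were noun, no tagging could satisfy rule 5; so word 1 is adjective.
If word 2 were noun, no tagging could satisfy rule 4; so word 2 is adjective.
If word 3 were noun, no tagging could satisfy rule 3; so word 3 is determiner.
If word 4 were noun, no tagging could satisfy rule 3; so word 4 is determiner.
If word 5 were adjective, no tagging could satisfy rule 1; so word 5 is noun.
If word 7 were noun, no tagging could satisfy rule 2; so word 7 is adjective.
The unique satisfying tagging is: adjective adjective determiner determiner noun noun adjective adjective adjective.
Check: rule 1 ✓; rule 2 ✓; rule 3 ✓; rule 4 ✓; rule 5 ✓.

determiner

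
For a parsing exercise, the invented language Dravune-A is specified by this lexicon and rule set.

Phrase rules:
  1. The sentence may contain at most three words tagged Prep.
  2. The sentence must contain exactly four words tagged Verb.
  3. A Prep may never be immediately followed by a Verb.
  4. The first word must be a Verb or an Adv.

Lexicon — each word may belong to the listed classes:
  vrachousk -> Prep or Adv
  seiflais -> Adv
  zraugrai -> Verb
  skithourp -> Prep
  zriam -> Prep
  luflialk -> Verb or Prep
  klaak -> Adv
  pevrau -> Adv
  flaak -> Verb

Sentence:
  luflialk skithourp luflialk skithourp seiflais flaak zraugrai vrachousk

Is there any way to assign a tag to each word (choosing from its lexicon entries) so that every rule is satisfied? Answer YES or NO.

Candidates per position — 1:luflialk {Verb,Prep}; 2:skithourp {Prep}; 3:luflialk {Verb,Prep}; 4:skithourp {Prep}; 5:seiflais {Adv}; 6:flaak {Verb}; 7:zraugrai {Verb}; 8:vrachousk {Prep,Adv}.
Every candidate sequence violates at least one rule; no consistent tagging exists.

NO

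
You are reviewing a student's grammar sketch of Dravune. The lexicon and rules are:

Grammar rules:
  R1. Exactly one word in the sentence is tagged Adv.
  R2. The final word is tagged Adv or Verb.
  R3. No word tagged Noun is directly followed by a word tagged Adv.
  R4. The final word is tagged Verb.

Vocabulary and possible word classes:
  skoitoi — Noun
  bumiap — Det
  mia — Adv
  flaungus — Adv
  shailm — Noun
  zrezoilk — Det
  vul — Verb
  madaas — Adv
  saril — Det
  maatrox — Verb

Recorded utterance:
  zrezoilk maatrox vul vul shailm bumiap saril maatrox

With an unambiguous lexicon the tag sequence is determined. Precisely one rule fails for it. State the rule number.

Fixed tagging: Det Verb Verb Verb Noun Det Det Verb.
Checking each rule: R1 fail, R2 pass, R3 pass, R4 pass.
Only rule 1 fails.

1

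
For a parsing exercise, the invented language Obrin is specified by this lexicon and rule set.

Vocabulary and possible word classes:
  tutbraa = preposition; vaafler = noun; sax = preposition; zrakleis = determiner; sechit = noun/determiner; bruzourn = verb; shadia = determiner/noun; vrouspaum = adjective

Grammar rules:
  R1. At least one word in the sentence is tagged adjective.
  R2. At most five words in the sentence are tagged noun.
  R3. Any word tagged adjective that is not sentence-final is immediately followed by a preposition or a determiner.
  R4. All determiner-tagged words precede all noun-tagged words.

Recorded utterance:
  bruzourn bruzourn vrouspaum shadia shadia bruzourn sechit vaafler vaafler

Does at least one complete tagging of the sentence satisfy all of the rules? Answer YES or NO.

Candidates per position — 1:bruzourn {verb}; 2:bruzourn {verb}; 3:vrouspaum {adjective}; 4:shadia {determiner,noun}; 5:shadia {determiner,noun}; 6:bruzourn {verb}; 7:sechit {noun,determiner}; 8:vaafler {noun}; 9:vaafler {noun}.
One satisfying assignment: verb verb adjective determiner noun verb noun noun noun.
Check: rule 1 satisfied; rule 2 satisfied; rule 3 satisfied; rule 4 satisfied.

YES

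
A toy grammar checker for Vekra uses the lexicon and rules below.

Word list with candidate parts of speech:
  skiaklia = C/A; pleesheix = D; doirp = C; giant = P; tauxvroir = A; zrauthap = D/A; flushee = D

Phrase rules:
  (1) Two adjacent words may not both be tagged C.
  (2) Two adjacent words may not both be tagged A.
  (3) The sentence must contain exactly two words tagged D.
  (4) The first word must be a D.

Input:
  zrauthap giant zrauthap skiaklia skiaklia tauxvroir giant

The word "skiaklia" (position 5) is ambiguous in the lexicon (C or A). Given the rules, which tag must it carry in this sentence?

C

Candidates per position — 1:zrauthap {D,A}; 2:giant {P}; 3:zrauthap {D,A}; 4:skiaklia {C,A}; 5:skiaklia {C,A}; 6:tauxvroir {A}; 7:giant {P}.
At position 1, choosing A makes rule 3 impossible to satisfy; hence D.
At position 3, choosing A makes rule 3 impossible to satisfy; hence D.
At position 5, choosing A makes rule 2 impossible to satisfy; hence C.
At position 4, choosing C makes rule 1 impossible to satisfy; hence A.
So the tagging must be: D P D A C A P.
Checking: rule 1 holds; rule 2 holds; rule 3 holds; rule 4 holds.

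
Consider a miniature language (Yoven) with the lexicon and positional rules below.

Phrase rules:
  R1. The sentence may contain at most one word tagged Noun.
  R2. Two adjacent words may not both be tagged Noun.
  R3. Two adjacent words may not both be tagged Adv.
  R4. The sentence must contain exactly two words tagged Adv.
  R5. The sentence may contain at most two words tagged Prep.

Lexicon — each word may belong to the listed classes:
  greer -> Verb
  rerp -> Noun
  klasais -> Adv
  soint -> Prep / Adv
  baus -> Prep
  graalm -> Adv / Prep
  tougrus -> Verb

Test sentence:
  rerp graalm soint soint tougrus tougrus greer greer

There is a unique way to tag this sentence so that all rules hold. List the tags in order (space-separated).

Candidates per position — 1:rerp {Noun}; 2:graalm {Adv,Prep}; 3:soint {Prep,Adv}; 4:soint {Prep,Adv}; 5:tougrus {Verb}; 6:tougrus {Verb}; 7:greer {Verb}; 8:greer {Verb}.
The remaining ambiguous positions (2, 3, 4) are resolved jointly — only one combination satisfies every rule.
That leaves exactly one tagging: Noun Adv Prep Adv Verb Verb Verb Verb.
Rule-by-rule: rule 1 satisfied; rule 2 satisfied; rule 3 satisfied; rule 4 satisfied; rule 5 satisfied.

Noun Adv Prep Adv Verb Verb Verb Verb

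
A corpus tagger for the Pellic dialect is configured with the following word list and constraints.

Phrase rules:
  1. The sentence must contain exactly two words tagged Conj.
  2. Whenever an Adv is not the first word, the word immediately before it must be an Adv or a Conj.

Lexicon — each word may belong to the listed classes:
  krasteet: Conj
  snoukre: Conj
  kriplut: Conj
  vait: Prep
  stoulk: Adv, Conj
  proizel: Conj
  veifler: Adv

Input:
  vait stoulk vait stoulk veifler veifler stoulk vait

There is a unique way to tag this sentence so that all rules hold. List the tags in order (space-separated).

Prep Conj Prep Conj Adv Adv Adv Prep

Candidates per position — 1:vait {Prep}; 2:stoulk {Adv,Conj}; 3:vait {Prep}; 4:stoulk {Adv,Conj}; 5:veifler {Adv}; 6:veifler {Adv}; 7:stoulk {Adv,Conj}; 8:vait {Prep}.
Position 2: Adv is ruled out by rule 2; that leaves Conj.
Position 4: Adv is ruled out by rule 2; that leaves Conj.
Position 7: Conj is ruled out by rule 1; that leaves Adv.
The only consistent sequence is: Prep Conj Prep Conj Adv Adv Adv Prep.
Verifying each rule — rule 1 holds; rule 2 holds.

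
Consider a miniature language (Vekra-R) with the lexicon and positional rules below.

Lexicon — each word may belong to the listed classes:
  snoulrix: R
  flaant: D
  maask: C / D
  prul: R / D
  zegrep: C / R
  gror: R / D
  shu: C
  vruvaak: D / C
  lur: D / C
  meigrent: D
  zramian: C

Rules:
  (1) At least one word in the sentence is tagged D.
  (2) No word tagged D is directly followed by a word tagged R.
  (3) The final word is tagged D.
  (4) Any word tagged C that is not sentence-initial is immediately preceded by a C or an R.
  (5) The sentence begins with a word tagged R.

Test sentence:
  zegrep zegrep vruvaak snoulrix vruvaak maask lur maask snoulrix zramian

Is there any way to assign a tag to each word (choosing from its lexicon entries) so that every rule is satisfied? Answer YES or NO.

Candidates per position — 1:zegrep {C,R}; 2:zegrep {C,R}; 3:vruvaak {D,C}; 4:snoulrix {R}; 5:vruvaak {D,C}; 6:maask {C,D}; 7:lur {D,C}; 8:maask {C,D}; 9:snoulrix {R}; 10:zramian {C}.
Rule 3 cannot be satisfied by any choice of tags from the lexicon.
So there is no consistent tagging.

NO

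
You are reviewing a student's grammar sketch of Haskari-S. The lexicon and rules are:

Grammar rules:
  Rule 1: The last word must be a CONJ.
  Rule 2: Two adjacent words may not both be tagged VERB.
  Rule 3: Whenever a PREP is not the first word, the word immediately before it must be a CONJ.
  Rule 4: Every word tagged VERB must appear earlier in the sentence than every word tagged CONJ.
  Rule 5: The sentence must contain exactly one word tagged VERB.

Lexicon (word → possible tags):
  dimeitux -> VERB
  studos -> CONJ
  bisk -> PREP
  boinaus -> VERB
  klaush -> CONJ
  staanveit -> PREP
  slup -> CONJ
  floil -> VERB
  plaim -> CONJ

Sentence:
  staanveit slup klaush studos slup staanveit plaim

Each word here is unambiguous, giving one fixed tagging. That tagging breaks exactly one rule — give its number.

Fixed tagging: PREP CONJ CONJ CONJ CONJ PREP CONJ.
Checking each rule: R1 ✓, R2 ✓, R3 ✓, R4 ✓, R5 ✗.
Only rule 5 fails.

5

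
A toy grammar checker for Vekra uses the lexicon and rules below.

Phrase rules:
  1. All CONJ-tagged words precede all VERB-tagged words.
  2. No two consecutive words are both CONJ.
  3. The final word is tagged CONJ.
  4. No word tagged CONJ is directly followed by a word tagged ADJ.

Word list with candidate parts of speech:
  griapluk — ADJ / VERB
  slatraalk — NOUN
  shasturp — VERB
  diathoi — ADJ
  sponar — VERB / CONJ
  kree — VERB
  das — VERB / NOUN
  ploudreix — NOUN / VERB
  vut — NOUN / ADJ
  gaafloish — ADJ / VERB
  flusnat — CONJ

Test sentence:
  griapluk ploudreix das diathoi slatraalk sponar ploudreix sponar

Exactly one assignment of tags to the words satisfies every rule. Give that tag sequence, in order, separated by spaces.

ADJ NOUN NOUN ADJ NOUN CONJ NOUN CONJ

Candidates per position — 1:griapluk {ADJ,VERB}; 2:ploudreix {NOUN,VERB}; 3:das {VERB,NOUN}; 4:diathoi {ADJ}; 5:slatraalk {NOUN}; 6:sponar {VERB,CONJ}; 7:ploudreix {NOUN,VERB}; 8:sponar {VERB,CONJ}.
Word 8 cannot be VERB — rule 3 would then fail for every completion. It is CONJ.
Word 1 cannot be VERB — rule 1 would then fail for every completion. It is ADJ.
Word 2 cannot be VERB — rule 1 would then fail for every completion. It is NOUN.
Word 3 cannot be VERB — rule 1 would then fail for every completion. It is NOUN.
Word 6 cannot be VERB — rule 1 would then fail for every completion. It is CONJ.
Word 7 cannot be VERB — rule 1 would then fail for every completion. It is NOUN.
So the tagging must be: ADJ NOUN NOUN ADJ NOUN CONJ NOUN CONJ.
Checking: rule 1 ok; rule 2 ok; rule 3 ok; rule 4 ok.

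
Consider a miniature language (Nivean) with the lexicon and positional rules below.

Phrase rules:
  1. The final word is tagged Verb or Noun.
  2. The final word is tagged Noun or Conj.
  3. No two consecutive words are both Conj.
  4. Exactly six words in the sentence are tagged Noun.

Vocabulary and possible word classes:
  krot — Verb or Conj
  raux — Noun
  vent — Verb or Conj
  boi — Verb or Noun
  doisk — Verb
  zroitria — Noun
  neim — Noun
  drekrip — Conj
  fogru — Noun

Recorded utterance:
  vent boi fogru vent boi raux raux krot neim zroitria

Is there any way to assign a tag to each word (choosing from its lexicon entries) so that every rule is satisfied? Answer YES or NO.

Candidates per position — 1:vent {Verb,Conj}; 2:boi {Verb,Noun}; 3:fogru {Noun}; 4:vent {Verb,Conj}; 5:boi {Verb,Noun}; 6:raux {Noun}; 7:raux {Noun}; 8:krot {Verb,Conj}; 9:neim {Noun}; 10:zroitria {Noun}.
One satisfying assignment: Conj Noun Noun Conj Verb Noun Noun Verb Noun Noun.
Check: rule 1 holds; rule 2 holds; rule 3 holds; rule 4 holds.

YES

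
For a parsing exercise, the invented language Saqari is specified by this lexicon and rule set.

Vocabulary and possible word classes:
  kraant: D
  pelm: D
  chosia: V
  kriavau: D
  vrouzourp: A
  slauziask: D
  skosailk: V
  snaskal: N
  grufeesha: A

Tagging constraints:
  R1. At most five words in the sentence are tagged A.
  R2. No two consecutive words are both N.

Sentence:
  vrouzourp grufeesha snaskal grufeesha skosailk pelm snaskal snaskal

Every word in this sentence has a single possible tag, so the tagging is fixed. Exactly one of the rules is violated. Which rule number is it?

2

Fixed tagging: A A N A V D N N.
Rule check: R1 ok, R2 fails.
Only rule 2 fails.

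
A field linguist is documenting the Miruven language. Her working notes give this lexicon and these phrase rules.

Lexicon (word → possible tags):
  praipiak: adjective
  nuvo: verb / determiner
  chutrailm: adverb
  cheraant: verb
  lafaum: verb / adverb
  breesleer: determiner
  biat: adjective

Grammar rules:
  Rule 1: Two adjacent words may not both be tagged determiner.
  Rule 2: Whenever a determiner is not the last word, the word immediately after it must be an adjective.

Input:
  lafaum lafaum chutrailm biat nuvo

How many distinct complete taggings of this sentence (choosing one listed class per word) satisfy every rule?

8

Candidates per position — 1:lafaum {verb,adverb}; 2:lafaum {verb,adverb}; 3:chutrailm {adverb}; 4:biat {adjective}; 5:nuvo {verb,determiner}.
There are 8 candidate sequences in total.
Checking each against the rules leaves 8 sequences.
Count = 8.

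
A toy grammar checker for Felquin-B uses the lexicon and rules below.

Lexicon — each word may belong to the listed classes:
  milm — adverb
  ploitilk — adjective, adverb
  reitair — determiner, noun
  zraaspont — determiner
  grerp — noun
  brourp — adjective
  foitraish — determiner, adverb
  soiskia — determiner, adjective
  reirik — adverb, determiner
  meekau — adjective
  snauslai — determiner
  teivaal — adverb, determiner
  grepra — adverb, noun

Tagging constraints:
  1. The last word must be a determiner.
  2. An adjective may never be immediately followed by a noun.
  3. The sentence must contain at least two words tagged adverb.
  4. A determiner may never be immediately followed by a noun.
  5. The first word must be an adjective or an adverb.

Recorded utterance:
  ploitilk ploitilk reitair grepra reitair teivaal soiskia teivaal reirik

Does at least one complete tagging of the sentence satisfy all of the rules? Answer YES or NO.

YES

Candidates per position — 1:ploitilk {adjective,adverb}; 2:ploitilk {adjective,adverb}; 3:reitair {determiner,noun}; 4:grepra {adverb,noun}; 5:reitair {determiner,noun}; 6:teivaal {adverb,determiner}; 7:soiskia {determiner,adjective}; 8:teivaal {adverb,determiner}; 9:reirik {adverb,determiner}.
One satisfying assignment: adjective adverb noun noun noun adverb determiner determiner determiner.
Check: rule 1 satisfied; rule 2 satisfied; rule 3 satisfied; rule 4 satisfied; rule 5 satisfied.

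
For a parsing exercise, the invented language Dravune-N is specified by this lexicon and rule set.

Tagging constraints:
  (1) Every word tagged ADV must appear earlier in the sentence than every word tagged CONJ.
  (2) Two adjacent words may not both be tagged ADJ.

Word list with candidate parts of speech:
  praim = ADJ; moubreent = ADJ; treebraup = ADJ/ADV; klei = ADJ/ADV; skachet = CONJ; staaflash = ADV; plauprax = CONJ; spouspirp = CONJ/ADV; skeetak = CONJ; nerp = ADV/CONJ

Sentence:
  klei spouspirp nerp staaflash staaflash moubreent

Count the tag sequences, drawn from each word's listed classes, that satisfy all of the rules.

2

Candidates per position — 1:klei {ADJ,ADV}; 2:spouspirp {CONJ,ADV}; 3:nerp {ADV,CONJ}; 4:staaflash {ADV}; 5:staaflash {ADV}; 6:moubreent {ADJ}.
There are 8 candidate sequences in total.
The sequences that satisfy every rule: ADJ ADV ADV ADV ADV ADJ; ADV ADV ADV ADV ADV ADJ.
Count = 2.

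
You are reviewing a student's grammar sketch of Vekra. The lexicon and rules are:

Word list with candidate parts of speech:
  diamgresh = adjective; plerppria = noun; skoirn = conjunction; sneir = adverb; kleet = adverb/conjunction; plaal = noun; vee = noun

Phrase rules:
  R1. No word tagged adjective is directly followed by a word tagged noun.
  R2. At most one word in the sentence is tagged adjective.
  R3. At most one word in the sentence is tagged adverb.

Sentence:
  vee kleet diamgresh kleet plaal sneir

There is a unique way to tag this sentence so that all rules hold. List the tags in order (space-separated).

noun conjunction adjective conjunction noun adverb

Candidates per position — 1:vee {noun}; 2:kleet {adverb,conjunction}; 3:diamgresh {adjective}; 4:kleet {adverb,conjunction}; 5:plaal {noun}; 6:sneir {adverb}.
Position 2: tagging it adverb would leave rule 3 unsatisfiable, so it must be conjunction.
Position 4: tagging it adverb would leave rule 3 unsatisfiable, so it must be conjunction.
So the tagging must be: noun conjunction adjective conjunction noun adverb.
Verifying each rule — rule 1 holds; rule 2 holds; rule 3 holds.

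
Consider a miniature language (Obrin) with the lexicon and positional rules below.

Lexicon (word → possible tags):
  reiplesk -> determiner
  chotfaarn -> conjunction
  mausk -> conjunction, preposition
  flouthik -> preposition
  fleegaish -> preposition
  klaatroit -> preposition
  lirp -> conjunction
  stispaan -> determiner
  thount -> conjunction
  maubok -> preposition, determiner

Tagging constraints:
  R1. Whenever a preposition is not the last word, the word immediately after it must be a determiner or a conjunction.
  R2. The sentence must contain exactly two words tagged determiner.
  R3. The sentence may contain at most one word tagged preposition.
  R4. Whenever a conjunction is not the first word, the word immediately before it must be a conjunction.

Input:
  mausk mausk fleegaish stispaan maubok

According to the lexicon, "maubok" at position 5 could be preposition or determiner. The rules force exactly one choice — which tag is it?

determiner

Candidates per position — 1:mausk {conjunction,preposition}; 2:mausk {conjunction,preposition}; 3:fleegaish {preposition}; 4:stispaan {determiner}; 5:maubok {preposition,determiner}.
Word 1 cannot be preposition — rule 3 would then fail for every completion. It is conjunction.
Word 2 cannot be preposition — rule 1 would then fail for every completion. It is conjunction.
Word 5 cannot be preposition — rule 2 would then fail for every completion. It is determiner.
So the tagging must be: conjunction conjunction preposition determiner determiner.
Check: rule 1 ✓; rule 2 ✓; rule 3 ✓; rule 4 ✓.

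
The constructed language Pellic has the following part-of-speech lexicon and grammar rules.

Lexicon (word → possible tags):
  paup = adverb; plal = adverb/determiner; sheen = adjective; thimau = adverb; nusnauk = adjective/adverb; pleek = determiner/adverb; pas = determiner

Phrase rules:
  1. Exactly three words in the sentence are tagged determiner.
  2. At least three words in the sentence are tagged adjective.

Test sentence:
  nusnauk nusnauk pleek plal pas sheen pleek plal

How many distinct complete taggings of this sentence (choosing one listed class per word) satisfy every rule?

6

Candidates per position — 1:nusnauk {adjective,adverb}; 2:nusnauk {adjective,adverb}; 3:pleek {determiner,adverb}; 4:plal {adverb,determiner}; 5:pas {determiner}; 6:sheen {adjective}; 7:pleek {determiner,adverb}; 8:plal {adverb,determiner}.
There are 64 candidate sequences in total.
Checking each against the rules leaves 6 sequences.
Count = 6.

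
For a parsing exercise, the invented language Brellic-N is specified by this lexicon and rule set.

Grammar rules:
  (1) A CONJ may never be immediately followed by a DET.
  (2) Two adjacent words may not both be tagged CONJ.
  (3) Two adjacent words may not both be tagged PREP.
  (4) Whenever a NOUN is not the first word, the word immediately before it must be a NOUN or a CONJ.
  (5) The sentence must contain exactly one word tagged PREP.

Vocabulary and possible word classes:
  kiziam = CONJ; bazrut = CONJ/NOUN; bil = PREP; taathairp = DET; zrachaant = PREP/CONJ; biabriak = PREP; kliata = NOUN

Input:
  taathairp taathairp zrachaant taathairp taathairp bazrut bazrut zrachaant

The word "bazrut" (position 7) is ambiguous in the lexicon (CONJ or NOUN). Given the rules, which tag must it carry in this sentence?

NOUN

Candidates per position — 1:taathairp {DET}; 2:taathairp {DET}; 3:zrachaant {PREP,CONJ}; 4:taathairp {DET}; 5:taathairp {DET}; 6:bazrut {CONJ,NOUN}; 7:bazrut {CONJ,NOUN}; 8:zrachaant {PREP,CONJ}.
Word 3 cannot be CONJ — rule 1 would then fail for every completion. It is PREP.
Word 6 cannot be NOUN — rule 4 would then fail for every completion. It is CONJ.
Word 7 cannot be CONJ — rule 2 would then fail for every completion. It is NOUN.
Word 8 cannot be PREP — rule 5 would then fail for every completion. It is CONJ.
That leaves exactly one tagging: DET DET PREP DET DET CONJ NOUN CONJ.
Rule-by-rule: rule 1 satisfied; rule 2 satisfied; rule 3 satisfied; rule 4 satisfied; rule 5 satisfied.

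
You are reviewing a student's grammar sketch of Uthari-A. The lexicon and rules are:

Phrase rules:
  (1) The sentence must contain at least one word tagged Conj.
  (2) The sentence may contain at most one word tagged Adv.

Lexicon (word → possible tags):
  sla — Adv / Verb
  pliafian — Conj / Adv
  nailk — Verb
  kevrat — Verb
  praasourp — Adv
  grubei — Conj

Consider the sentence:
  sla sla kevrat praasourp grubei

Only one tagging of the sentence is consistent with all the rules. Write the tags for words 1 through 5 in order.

Candidates per position — 1:sla {Adv,Verb}; 2:sla {Adv,Verb}; 3:kevrat {Verb}; 4:praasourp {Adv}; 5:grubei {Conj}.
Position 1: tagging it Adv would leave rule 2 unsatisfiable, so it must be Verb.
Position 2: tagging it Adv would leave rule 2 unsatisfiable, so it must be Verb.
The only consistent sequence is: Verb Verb Verb Adv Conj.
Check: rule 1 ✓; rule 2 ✓.

Verb Verb Verb Adv Conj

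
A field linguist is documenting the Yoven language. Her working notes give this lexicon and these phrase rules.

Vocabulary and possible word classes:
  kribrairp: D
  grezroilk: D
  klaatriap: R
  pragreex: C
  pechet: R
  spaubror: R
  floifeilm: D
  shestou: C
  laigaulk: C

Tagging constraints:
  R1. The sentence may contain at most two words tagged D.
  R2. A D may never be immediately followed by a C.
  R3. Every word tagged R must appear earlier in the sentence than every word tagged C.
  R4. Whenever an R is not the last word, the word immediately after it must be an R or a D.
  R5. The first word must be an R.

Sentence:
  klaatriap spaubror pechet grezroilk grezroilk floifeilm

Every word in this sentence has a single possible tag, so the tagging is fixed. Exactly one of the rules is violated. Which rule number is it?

1

Fixed tagging: R R R D D D.
Applying the rules: R1 fail, R2 pass, R3 pass, R4 pass, R5 pass.
Only rule 1 fails.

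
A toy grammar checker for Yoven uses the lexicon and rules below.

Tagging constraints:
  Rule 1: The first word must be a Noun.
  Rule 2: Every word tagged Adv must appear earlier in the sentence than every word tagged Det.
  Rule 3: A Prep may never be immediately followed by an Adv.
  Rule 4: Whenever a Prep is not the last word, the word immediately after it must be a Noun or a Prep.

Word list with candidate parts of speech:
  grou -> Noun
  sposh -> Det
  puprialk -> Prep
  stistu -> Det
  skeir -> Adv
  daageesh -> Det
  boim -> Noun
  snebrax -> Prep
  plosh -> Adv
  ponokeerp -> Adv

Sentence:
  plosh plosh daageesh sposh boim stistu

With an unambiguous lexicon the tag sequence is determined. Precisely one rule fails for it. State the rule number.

1

Fixed tagging: Adv Adv Det Det Noun Det.
Checking each rule: R1 ✗, R2 ✓, R3 ✓, R4 ✓.
Only rule 1 fails.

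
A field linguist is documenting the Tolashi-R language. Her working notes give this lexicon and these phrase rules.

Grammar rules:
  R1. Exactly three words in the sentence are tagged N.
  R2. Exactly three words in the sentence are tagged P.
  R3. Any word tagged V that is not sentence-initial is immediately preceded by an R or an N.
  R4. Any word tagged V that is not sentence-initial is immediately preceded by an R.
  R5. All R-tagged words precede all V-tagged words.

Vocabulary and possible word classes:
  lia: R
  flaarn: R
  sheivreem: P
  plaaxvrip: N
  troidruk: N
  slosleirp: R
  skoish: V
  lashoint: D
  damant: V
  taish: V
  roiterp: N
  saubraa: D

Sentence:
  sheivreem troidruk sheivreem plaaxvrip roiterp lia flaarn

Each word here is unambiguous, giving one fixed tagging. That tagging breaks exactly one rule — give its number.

Fixed tagging: P N P N N R R.
Checking each rule: R1 ok, R2 fails, R3 ok, R4 ok, R5 ok.
Only rule 2 fails.

2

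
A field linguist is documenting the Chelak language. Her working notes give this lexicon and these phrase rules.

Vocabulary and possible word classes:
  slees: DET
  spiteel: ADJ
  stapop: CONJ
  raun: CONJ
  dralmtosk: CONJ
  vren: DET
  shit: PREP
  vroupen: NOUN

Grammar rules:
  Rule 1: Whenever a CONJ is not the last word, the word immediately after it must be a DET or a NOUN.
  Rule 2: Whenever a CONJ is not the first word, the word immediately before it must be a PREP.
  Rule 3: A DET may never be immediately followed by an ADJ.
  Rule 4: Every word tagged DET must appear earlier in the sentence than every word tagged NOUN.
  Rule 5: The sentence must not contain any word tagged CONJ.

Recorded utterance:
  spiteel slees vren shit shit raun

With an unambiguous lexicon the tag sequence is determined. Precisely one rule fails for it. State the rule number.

Fixed tagging: ADJ DET DET PREP PREP CONJ.
Checking each rule: R1 holds, R2 holds, R3 holds, R4 holds, R5 violated.
Only rule 5 fails.

5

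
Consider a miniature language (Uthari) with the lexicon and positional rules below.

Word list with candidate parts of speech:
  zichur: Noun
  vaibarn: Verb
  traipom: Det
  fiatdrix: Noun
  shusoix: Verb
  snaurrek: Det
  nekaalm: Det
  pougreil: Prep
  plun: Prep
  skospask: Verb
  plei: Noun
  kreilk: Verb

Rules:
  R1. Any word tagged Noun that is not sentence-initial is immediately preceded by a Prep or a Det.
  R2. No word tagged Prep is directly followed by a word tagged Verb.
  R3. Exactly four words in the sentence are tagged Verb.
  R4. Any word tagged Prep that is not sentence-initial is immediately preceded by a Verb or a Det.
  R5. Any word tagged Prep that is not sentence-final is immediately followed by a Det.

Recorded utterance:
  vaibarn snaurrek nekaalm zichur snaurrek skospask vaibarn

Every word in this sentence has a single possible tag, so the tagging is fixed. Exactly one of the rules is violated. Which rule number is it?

3

Fixed tagging: Verb Det Det Noun Det Verb Verb.
Checking each rule: R1 ✓, R2 ✓, R3 ✗, R4 ✓, R5 ✓.
Only rule 3 fails.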